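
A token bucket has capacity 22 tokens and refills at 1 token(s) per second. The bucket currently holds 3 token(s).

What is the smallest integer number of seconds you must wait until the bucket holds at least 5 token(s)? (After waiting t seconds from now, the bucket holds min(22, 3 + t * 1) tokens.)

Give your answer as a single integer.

Answer: 2

Derivation:
Need 3 + t * 1 >= 5, so t >= 2/1.
Smallest integer t = ceil(2/1) = 2.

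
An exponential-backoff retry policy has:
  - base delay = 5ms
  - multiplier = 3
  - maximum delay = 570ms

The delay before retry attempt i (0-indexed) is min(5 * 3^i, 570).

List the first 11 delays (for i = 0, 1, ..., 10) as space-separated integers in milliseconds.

Answer: 5 15 45 135 405 570 570 570 570 570 570

Derivation:
Computing each delay:
  i=0: min(5*3^0, 570) = 5
  i=1: min(5*3^1, 570) = 15
  i=2: min(5*3^2, 570) = 45
  i=3: min(5*3^3, 570) = 135
  i=4: min(5*3^4, 570) = 405
  i=5: min(5*3^5, 570) = 570
  i=6: min(5*3^6, 570) = 570
  i=7: min(5*3^7, 570) = 570
  i=8: min(5*3^8, 570) = 570
  i=9: min(5*3^9, 570) = 570
  i=10: min(5*3^10, 570) = 570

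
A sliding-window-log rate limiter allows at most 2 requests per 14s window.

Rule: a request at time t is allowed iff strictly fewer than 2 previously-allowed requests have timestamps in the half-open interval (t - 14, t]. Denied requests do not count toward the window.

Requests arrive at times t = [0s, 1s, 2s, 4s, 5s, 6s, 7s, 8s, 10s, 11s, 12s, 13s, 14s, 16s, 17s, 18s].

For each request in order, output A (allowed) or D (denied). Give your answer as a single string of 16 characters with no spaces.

Answer: AADDDDDDDDDDAADD

Derivation:
Tracking allowed requests in the window:
  req#1 t=0s: ALLOW
  req#2 t=1s: ALLOW
  req#3 t=2s: DENY
  req#4 t=4s: DENY
  req#5 t=5s: DENY
  req#6 t=6s: DENY
  req#7 t=7s: DENY
  req#8 t=8s: DENY
  req#9 t=10s: DENY
  req#10 t=11s: DENY
  req#11 t=12s: DENY
  req#12 t=13s: DENY
  req#13 t=14s: ALLOW
  req#14 t=16s: ALLOW
  req#15 t=17s: DENY
  req#16 t=18s: DENY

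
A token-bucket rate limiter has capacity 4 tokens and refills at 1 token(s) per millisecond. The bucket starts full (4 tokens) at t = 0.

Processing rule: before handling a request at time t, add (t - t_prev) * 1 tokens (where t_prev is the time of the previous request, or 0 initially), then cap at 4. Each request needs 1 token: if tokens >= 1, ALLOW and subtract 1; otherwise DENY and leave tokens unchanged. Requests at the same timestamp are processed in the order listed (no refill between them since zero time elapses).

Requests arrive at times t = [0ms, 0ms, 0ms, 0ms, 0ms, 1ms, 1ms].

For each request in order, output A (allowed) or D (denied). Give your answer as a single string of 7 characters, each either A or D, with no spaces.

Simulating step by step:
  req#1 t=0ms: ALLOW
  req#2 t=0ms: ALLOW
  req#3 t=0ms: ALLOW
  req#4 t=0ms: ALLOW
  req#5 t=0ms: DENY
  req#6 t=1ms: ALLOW
  req#7 t=1ms: DENY

Answer: AAAADAD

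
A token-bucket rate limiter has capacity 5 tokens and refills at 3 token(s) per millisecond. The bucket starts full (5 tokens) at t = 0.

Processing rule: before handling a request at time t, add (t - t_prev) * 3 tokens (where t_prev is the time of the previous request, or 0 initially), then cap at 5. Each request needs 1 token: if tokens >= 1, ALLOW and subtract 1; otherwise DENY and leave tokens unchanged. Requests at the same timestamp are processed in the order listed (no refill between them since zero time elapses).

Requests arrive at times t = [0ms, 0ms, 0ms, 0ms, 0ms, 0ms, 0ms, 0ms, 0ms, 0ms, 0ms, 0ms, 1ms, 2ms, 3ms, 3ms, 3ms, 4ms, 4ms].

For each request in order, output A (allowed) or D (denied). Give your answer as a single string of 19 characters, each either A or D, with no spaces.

Simulating step by step:
  req#1 t=0ms: ALLOW
  req#2 t=0ms: ALLOW
  req#3 t=0ms: ALLOW
  req#4 t=0ms: ALLOW
  req#5 t=0ms: ALLOW
  req#6 t=0ms: DENY
  req#7 t=0ms: DENY
  req#8 t=0ms: DENY
  req#9 t=0ms: DENY
  req#10 t=0ms: DENY
  req#11 t=0ms: DENY
  req#12 t=0ms: DENY
  req#13 t=1ms: ALLOW
  req#14 t=2ms: ALLOW
  req#15 t=3ms: ALLOW
  req#16 t=3ms: ALLOW
  req#17 t=3ms: ALLOW
  req#18 t=4ms: ALLOW
  req#19 t=4ms: ALLOW

Answer: AAAAADDDDDDDAAAAAAA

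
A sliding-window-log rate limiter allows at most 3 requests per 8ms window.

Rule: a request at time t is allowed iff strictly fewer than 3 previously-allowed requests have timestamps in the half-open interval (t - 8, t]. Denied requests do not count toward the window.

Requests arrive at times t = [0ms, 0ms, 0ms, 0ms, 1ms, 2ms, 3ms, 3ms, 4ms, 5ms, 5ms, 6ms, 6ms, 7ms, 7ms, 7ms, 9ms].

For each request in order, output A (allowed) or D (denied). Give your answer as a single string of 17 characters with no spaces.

Tracking allowed requests in the window:
  req#1 t=0ms: ALLOW
  req#2 t=0ms: ALLOW
  req#3 t=0ms: ALLOW
  req#4 t=0ms: DENY
  req#5 t=1ms: DENY
  req#6 t=2ms: DENY
  req#7 t=3ms: DENY
  req#8 t=3ms: DENY
  req#9 t=4ms: DENY
  req#10 t=5ms: DENY
  req#11 t=5ms: DENY
  req#12 t=6ms: DENY
  req#13 t=6ms: DENY
  req#14 t=7ms: DENY
  req#15 t=7ms: DENY
  req#16 t=7ms: DENY
  req#17 t=9ms: ALLOW

Answer: AAADDDDDDDDDDDDDA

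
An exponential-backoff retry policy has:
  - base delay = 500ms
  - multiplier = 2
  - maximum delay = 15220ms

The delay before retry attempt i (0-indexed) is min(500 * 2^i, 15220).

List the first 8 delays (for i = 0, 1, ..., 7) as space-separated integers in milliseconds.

Answer: 500 1000 2000 4000 8000 15220 15220 15220

Derivation:
Computing each delay:
  i=0: min(500*2^0, 15220) = 500
  i=1: min(500*2^1, 15220) = 1000
  i=2: min(500*2^2, 15220) = 2000
  i=3: min(500*2^3, 15220) = 4000
  i=4: min(500*2^4, 15220) = 8000
  i=5: min(500*2^5, 15220) = 15220
  i=6: min(500*2^6, 15220) = 15220
  i=7: min(500*2^7, 15220) = 15220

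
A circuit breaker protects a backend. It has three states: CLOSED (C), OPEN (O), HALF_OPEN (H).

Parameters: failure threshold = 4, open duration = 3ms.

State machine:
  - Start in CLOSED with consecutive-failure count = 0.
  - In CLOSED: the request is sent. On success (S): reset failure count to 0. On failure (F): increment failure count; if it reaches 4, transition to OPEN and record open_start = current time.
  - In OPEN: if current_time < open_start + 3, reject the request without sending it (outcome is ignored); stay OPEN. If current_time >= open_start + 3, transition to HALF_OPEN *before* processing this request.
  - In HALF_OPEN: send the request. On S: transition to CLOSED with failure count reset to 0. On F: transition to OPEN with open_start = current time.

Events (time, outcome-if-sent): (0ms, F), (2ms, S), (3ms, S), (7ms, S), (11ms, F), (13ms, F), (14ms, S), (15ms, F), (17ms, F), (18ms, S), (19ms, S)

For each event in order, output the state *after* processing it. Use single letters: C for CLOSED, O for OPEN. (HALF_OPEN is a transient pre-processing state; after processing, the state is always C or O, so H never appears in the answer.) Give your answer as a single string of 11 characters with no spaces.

Answer: CCCCCCCCCCC

Derivation:
State after each event:
  event#1 t=0ms outcome=F: state=CLOSED
  event#2 t=2ms outcome=S: state=CLOSED
  event#3 t=3ms outcome=S: state=CLOSED
  event#4 t=7ms outcome=S: state=CLOSED
  event#5 t=11ms outcome=F: state=CLOSED
  event#6 t=13ms outcome=F: state=CLOSED
  event#7 t=14ms outcome=S: state=CLOSED
  event#8 t=15ms outcome=F: state=CLOSED
  event#9 t=17ms outcome=F: state=CLOSED
  event#10 t=18ms outcome=S: state=CLOSED
  event#11 t=19ms outcome=S: state=CLOSED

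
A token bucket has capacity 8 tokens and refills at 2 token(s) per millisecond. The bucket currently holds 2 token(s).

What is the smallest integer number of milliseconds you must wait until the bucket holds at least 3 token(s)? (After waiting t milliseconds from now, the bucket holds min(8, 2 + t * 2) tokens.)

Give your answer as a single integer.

Answer: 1

Derivation:
Need 2 + t * 2 >= 3, so t >= 1/2.
Smallest integer t = ceil(1/2) = 1.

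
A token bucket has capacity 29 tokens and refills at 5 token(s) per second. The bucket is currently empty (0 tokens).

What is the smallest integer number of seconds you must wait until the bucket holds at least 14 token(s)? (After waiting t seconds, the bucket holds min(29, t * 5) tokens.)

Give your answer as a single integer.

Answer: 3

Derivation:
Need t * 5 >= 14, so t >= 14/5.
Smallest integer t = ceil(14/5) = 3.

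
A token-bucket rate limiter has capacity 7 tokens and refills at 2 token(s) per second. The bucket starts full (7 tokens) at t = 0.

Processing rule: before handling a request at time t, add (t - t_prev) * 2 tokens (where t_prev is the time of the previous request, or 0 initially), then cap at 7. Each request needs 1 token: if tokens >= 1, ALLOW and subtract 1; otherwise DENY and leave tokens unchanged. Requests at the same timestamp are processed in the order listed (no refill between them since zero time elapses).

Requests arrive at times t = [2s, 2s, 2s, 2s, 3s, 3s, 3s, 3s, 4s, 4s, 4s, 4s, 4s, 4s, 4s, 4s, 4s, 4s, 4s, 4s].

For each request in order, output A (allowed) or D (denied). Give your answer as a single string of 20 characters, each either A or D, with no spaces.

Simulating step by step:
  req#1 t=2s: ALLOW
  req#2 t=2s: ALLOW
  req#3 t=2s: ALLOW
  req#4 t=2s: ALLOW
  req#5 t=3s: ALLOW
  req#6 t=3s: ALLOW
  req#7 t=3s: ALLOW
  req#8 t=3s: ALLOW
  req#9 t=4s: ALLOW
  req#10 t=4s: ALLOW
  req#11 t=4s: ALLOW
  req#12 t=4s: DENY
  req#13 t=4s: DENY
  req#14 t=4s: DENY
  req#15 t=4s: DENY
  req#16 t=4s: DENY
  req#17 t=4s: DENY
  req#18 t=4s: DENY
  req#19 t=4s: DENY
  req#20 t=4s: DENY

Answer: AAAAAAAAAAADDDDDDDDD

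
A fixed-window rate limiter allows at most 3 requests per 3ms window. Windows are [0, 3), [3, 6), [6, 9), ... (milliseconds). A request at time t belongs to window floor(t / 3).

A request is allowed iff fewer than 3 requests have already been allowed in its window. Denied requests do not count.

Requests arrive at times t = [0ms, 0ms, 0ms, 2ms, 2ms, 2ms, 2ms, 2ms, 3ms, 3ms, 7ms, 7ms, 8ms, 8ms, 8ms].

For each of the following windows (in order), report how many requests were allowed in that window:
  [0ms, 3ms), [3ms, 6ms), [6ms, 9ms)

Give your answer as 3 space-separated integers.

Processing requests:
  req#1 t=0ms (window 0): ALLOW
  req#2 t=0ms (window 0): ALLOW
  req#3 t=0ms (window 0): ALLOW
  req#4 t=2ms (window 0): DENY
  req#5 t=2ms (window 0): DENY
  req#6 t=2ms (window 0): DENY
  req#7 t=2ms (window 0): DENY
  req#8 t=2ms (window 0): DENY
  req#9 t=3ms (window 1): ALLOW
  req#10 t=3ms (window 1): ALLOW
  req#11 t=7ms (window 2): ALLOW
  req#12 t=7ms (window 2): ALLOW
  req#13 t=8ms (window 2): ALLOW
  req#14 t=8ms (window 2): DENY
  req#15 t=8ms (window 2): DENY

Allowed counts by window: 3 2 3

Answer: 3 2 3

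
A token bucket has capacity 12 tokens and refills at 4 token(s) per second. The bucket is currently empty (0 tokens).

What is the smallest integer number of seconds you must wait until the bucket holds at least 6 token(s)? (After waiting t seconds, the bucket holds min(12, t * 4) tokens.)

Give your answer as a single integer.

Need t * 4 >= 6, so t >= 6/4.
Smallest integer t = ceil(6/4) = 2.

Answer: 2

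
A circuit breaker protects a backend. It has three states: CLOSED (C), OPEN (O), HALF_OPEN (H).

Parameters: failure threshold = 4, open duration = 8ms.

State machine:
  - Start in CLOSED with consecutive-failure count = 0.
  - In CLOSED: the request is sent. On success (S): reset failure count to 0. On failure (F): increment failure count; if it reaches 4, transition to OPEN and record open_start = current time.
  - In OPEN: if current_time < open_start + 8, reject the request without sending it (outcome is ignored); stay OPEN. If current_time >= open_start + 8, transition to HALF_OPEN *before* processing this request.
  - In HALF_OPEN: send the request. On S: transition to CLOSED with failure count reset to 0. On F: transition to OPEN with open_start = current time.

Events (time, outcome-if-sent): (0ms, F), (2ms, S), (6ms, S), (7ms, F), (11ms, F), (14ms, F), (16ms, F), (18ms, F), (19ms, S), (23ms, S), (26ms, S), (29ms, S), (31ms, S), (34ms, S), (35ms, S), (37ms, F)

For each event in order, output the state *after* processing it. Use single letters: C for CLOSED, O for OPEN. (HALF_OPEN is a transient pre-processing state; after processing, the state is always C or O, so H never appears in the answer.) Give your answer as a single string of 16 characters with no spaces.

Answer: CCCCCCOOOOCCCCCC

Derivation:
State after each event:
  event#1 t=0ms outcome=F: state=CLOSED
  event#2 t=2ms outcome=S: state=CLOSED
  event#3 t=6ms outcome=S: state=CLOSED
  event#4 t=7ms outcome=F: state=CLOSED
  event#5 t=11ms outcome=F: state=CLOSED
  event#6 t=14ms outcome=F: state=CLOSED
  event#7 t=16ms outcome=F: state=OPEN
  event#8 t=18ms outcome=F: state=OPEN
  event#9 t=19ms outcome=S: state=OPEN
  event#10 t=23ms outcome=S: state=OPEN
  event#11 t=26ms outcome=S: state=CLOSED
  event#12 t=29ms outcome=S: state=CLOSED
  event#13 t=31ms outcome=S: state=CLOSED
  event#14 t=34ms outcome=S: state=CLOSED
  event#15 t=35ms outcome=S: state=CLOSED
  event#16 t=37ms outcome=F: state=CLOSED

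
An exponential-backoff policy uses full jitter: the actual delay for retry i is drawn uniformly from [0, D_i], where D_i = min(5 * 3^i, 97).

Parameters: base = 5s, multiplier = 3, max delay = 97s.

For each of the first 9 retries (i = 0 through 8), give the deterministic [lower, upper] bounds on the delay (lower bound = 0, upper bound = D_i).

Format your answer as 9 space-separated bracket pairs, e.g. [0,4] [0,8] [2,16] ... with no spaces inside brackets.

Computing bounds per retry:
  i=0: D_i=min(5*3^0,97)=5, bounds=[0,5]
  i=1: D_i=min(5*3^1,97)=15, bounds=[0,15]
  i=2: D_i=min(5*3^2,97)=45, bounds=[0,45]
  i=3: D_i=min(5*3^3,97)=97, bounds=[0,97]
  i=4: D_i=min(5*3^4,97)=97, bounds=[0,97]
  i=5: D_i=min(5*3^5,97)=97, bounds=[0,97]
  i=6: D_i=min(5*3^6,97)=97, bounds=[0,97]
  i=7: D_i=min(5*3^7,97)=97, bounds=[0,97]
  i=8: D_i=min(5*3^8,97)=97, bounds=[0,97]

Answer: [0,5] [0,15] [0,45] [0,97] [0,97] [0,97] [0,97] [0,97] [0,97]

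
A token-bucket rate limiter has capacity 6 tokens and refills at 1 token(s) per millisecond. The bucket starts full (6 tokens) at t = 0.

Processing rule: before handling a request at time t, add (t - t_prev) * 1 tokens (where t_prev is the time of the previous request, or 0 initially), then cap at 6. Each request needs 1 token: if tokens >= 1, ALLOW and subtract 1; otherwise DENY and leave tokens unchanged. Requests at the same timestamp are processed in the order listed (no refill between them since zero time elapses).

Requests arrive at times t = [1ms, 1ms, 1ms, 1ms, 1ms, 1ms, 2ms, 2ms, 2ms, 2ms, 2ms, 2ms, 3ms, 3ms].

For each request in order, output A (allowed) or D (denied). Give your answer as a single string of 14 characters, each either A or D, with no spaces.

Answer: AAAAAAADDDDDAD

Derivation:
Simulating step by step:
  req#1 t=1ms: ALLOW
  req#2 t=1ms: ALLOW
  req#3 t=1ms: ALLOW
  req#4 t=1ms: ALLOW
  req#5 t=1ms: ALLOW
  req#6 t=1ms: ALLOW
  req#7 t=2ms: ALLOW
  req#8 t=2ms: DENY
  req#9 t=2ms: DENY
  req#10 t=2ms: DENY
  req#11 t=2ms: DENY
  req#12 t=2ms: DENY
  req#13 t=3ms: ALLOW
  req#14 t=3ms: DENY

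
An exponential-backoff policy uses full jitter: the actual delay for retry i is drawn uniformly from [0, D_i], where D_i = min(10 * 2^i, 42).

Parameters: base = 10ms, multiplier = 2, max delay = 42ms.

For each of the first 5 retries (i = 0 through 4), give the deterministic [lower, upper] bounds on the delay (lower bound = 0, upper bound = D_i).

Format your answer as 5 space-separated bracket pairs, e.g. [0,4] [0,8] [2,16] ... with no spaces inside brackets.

Computing bounds per retry:
  i=0: D_i=min(10*2^0,42)=10, bounds=[0,10]
  i=1: D_i=min(10*2^1,42)=20, bounds=[0,20]
  i=2: D_i=min(10*2^2,42)=40, bounds=[0,40]
  i=3: D_i=min(10*2^3,42)=42, bounds=[0,42]
  i=4: D_i=min(10*2^4,42)=42, bounds=[0,42]

Answer: [0,10] [0,20] [0,40] [0,42] [0,42]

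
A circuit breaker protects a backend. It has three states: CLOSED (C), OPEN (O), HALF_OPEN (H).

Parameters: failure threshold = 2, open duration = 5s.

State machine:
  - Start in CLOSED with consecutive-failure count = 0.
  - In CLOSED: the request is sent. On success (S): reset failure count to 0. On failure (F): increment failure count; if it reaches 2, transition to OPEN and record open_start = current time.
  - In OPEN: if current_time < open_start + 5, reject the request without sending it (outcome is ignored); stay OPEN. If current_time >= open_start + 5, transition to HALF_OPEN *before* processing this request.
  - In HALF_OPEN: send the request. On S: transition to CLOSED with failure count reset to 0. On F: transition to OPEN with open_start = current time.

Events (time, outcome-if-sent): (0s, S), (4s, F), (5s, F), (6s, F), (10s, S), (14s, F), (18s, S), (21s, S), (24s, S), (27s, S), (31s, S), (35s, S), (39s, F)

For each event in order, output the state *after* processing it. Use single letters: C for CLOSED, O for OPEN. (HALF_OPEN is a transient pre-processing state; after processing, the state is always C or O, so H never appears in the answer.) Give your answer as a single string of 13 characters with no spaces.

State after each event:
  event#1 t=0s outcome=S: state=CLOSED
  event#2 t=4s outcome=F: state=CLOSED
  event#3 t=5s outcome=F: state=OPEN
  event#4 t=6s outcome=F: state=OPEN
  event#5 t=10s outcome=S: state=CLOSED
  event#6 t=14s outcome=F: state=CLOSED
  event#7 t=18s outcome=S: state=CLOSED
  event#8 t=21s outcome=S: state=CLOSED
  event#9 t=24s outcome=S: state=CLOSED
  event#10 t=27s outcome=S: state=CLOSED
  event#11 t=31s outcome=S: state=CLOSED
  event#12 t=35s outcome=S: state=CLOSED
  event#13 t=39s outcome=F: state=CLOSED

Answer: CCOOCCCCCCCCC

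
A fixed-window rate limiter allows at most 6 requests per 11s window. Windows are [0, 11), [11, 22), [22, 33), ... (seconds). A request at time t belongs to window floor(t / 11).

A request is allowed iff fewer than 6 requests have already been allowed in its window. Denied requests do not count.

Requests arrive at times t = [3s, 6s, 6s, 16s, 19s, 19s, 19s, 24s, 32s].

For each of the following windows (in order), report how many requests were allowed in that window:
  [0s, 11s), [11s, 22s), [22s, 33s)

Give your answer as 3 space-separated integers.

Answer: 3 4 2

Derivation:
Processing requests:
  req#1 t=3s (window 0): ALLOW
  req#2 t=6s (window 0): ALLOW
  req#3 t=6s (window 0): ALLOW
  req#4 t=16s (window 1): ALLOW
  req#5 t=19s (window 1): ALLOW
  req#6 t=19s (window 1): ALLOW
  req#7 t=19s (window 1): ALLOW
  req#8 t=24s (window 2): ALLOW
  req#9 t=32s (window 2): ALLOW

Allowed counts by window: 3 4 2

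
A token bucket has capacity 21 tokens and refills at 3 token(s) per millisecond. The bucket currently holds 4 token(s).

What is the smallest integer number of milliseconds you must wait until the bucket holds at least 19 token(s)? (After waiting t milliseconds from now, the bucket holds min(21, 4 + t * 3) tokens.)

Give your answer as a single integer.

Answer: 5

Derivation:
Need 4 + t * 3 >= 19, so t >= 15/3.
Smallest integer t = ceil(15/3) = 5.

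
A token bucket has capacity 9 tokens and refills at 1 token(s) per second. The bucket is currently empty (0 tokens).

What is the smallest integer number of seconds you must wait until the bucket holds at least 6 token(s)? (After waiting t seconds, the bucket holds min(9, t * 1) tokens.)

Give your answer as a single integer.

Answer: 6

Derivation:
Need t * 1 >= 6, so t >= 6/1.
Smallest integer t = ceil(6/1) = 6.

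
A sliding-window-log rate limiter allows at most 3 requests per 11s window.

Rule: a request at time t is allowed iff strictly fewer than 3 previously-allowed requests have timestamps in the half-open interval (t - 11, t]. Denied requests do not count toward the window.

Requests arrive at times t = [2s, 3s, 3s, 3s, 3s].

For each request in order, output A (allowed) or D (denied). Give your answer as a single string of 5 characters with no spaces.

Tracking allowed requests in the window:
  req#1 t=2s: ALLOW
  req#2 t=3s: ALLOW
  req#3 t=3s: ALLOW
  req#4 t=3s: DENY
  req#5 t=3s: DENY

Answer: AAADD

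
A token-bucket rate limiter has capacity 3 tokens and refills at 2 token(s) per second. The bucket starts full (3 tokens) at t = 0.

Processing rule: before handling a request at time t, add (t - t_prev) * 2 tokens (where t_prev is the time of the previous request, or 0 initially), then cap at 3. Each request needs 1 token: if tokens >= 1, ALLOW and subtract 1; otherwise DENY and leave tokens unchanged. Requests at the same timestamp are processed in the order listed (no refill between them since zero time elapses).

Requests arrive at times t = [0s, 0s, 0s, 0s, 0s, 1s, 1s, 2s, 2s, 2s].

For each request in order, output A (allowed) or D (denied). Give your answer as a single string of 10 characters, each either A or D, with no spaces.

Answer: AAADDAAAAD

Derivation:
Simulating step by step:
  req#1 t=0s: ALLOW
  req#2 t=0s: ALLOW
  req#3 t=0s: ALLOW
  req#4 t=0s: DENY
  req#5 t=0s: DENY
  req#6 t=1s: ALLOW
  req#7 t=1s: ALLOW
  req#8 t=2s: ALLOW
  req#9 t=2s: ALLOW
  req#10 t=2s: DENY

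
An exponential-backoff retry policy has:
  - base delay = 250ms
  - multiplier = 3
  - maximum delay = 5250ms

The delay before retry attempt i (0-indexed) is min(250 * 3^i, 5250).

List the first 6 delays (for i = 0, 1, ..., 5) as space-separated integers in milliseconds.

Answer: 250 750 2250 5250 5250 5250

Derivation:
Computing each delay:
  i=0: min(250*3^0, 5250) = 250
  i=1: min(250*3^1, 5250) = 750
  i=2: min(250*3^2, 5250) = 2250
  i=3: min(250*3^3, 5250) = 5250
  i=4: min(250*3^4, 5250) = 5250
  i=5: min(250*3^5, 5250) = 5250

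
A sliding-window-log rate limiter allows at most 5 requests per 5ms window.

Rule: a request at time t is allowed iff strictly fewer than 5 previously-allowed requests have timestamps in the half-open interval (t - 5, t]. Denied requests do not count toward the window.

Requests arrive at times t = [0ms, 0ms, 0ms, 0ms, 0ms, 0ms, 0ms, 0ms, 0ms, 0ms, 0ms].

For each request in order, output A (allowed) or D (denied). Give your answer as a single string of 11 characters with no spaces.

Answer: AAAAADDDDDD

Derivation:
Tracking allowed requests in the window:
  req#1 t=0ms: ALLOW
  req#2 t=0ms: ALLOW
  req#3 t=0ms: ALLOW
  req#4 t=0ms: ALLOW
  req#5 t=0ms: ALLOW
  req#6 t=0ms: DENY
  req#7 t=0ms: DENY
  req#8 t=0ms: DENY
  req#9 t=0ms: DENY
  req#10 t=0ms: DENY
  req#11 t=0ms: DENY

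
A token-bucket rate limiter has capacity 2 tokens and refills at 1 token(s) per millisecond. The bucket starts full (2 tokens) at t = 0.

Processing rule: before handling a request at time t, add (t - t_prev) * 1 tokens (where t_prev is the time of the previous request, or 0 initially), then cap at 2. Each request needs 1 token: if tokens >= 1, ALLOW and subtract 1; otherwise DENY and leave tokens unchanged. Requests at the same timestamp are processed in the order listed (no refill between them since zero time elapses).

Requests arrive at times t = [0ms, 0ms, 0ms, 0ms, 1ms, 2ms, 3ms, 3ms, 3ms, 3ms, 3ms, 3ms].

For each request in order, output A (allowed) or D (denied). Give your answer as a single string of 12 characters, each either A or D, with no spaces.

Answer: AADDAAADDDDD

Derivation:
Simulating step by step:
  req#1 t=0ms: ALLOW
  req#2 t=0ms: ALLOW
  req#3 t=0ms: DENY
  req#4 t=0ms: DENY
  req#5 t=1ms: ALLOW
  req#6 t=2ms: ALLOW
  req#7 t=3ms: ALLOW
  req#8 t=3ms: DENY
  req#9 t=3ms: DENY
  req#10 t=3ms: DENY
  req#11 t=3ms: DENY
  req#12 t=3ms: DENY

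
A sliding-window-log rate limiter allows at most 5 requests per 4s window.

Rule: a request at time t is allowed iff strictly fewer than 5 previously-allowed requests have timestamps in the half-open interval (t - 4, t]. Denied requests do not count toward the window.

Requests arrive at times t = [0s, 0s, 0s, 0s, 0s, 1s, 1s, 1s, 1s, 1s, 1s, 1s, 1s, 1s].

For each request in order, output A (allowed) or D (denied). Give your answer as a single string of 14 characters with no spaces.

Answer: AAAAADDDDDDDDD

Derivation:
Tracking allowed requests in the window:
  req#1 t=0s: ALLOW
  req#2 t=0s: ALLOW
  req#3 t=0s: ALLOW
  req#4 t=0s: ALLOW
  req#5 t=0s: ALLOW
  req#6 t=1s: DENY
  req#7 t=1s: DENY
  req#8 t=1s: DENY
  req#9 t=1s: DENY
  req#10 t=1s: DENY
  req#11 t=1s: DENY
  req#12 t=1s: DENY
  req#13 t=1s: DENY
  req#14 t=1s: DENY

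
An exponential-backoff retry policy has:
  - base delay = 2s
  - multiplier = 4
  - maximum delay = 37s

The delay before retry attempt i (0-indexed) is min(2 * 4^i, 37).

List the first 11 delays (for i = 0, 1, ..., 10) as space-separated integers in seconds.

Computing each delay:
  i=0: min(2*4^0, 37) = 2
  i=1: min(2*4^1, 37) = 8
  i=2: min(2*4^2, 37) = 32
  i=3: min(2*4^3, 37) = 37
  i=4: min(2*4^4, 37) = 37
  i=5: min(2*4^5, 37) = 37
  i=6: min(2*4^6, 37) = 37
  i=7: min(2*4^7, 37) = 37
  i=8: min(2*4^8, 37) = 37
  i=9: min(2*4^9, 37) = 37
  i=10: min(2*4^10, 37) = 37

Answer: 2 8 32 37 37 37 37 37 37 37 37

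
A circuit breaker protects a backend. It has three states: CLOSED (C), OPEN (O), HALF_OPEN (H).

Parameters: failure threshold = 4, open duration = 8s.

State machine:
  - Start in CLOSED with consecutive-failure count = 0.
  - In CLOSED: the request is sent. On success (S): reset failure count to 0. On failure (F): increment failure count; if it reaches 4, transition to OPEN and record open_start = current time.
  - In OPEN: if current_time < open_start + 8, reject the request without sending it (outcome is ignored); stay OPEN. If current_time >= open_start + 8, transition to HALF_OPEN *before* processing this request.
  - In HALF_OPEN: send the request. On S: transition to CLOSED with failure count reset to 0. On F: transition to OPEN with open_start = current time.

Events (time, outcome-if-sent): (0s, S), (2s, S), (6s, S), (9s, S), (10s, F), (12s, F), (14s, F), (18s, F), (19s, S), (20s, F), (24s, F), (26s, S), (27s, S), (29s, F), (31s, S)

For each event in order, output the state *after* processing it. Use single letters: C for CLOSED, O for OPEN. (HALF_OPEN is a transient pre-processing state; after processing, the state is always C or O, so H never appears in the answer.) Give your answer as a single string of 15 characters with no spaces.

Answer: CCCCCCCOOOOCCCC

Derivation:
State after each event:
  event#1 t=0s outcome=S: state=CLOSED
  event#2 t=2s outcome=S: state=CLOSED
  event#3 t=6s outcome=S: state=CLOSED
  event#4 t=9s outcome=S: state=CLOSED
  event#5 t=10s outcome=F: state=CLOSED
  event#6 t=12s outcome=F: state=CLOSED
  event#7 t=14s outcome=F: state=CLOSED
  event#8 t=18s outcome=F: state=OPEN
  event#9 t=19s outcome=S: state=OPEN
  event#10 t=20s outcome=F: state=OPEN
  event#11 t=24s outcome=F: state=OPEN
  event#12 t=26s outcome=S: state=CLOSED
  event#13 t=27s outcome=S: state=CLOSED
  event#14 t=29s outcome=F: state=CLOSED
  event#15 t=31s outcome=S: state=CLOSED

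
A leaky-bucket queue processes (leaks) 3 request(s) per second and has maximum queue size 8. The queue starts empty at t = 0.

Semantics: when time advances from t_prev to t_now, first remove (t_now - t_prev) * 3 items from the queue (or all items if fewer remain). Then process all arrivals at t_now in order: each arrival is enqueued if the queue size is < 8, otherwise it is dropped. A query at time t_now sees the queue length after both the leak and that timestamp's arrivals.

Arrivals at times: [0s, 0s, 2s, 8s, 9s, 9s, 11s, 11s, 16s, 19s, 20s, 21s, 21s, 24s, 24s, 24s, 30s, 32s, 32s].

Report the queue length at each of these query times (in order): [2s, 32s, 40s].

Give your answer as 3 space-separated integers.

Answer: 1 2 0

Derivation:
Queue lengths at query times:
  query t=2s: backlog = 1
  query t=32s: backlog = 2
  query t=40s: backlog = 0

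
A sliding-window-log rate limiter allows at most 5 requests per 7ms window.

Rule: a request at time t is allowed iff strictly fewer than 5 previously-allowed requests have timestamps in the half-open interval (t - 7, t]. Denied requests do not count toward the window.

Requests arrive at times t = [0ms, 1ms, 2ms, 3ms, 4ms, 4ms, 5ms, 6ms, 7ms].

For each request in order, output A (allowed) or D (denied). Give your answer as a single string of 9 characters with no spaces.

Answer: AAAAADDDA

Derivation:
Tracking allowed requests in the window:
  req#1 t=0ms: ALLOW
  req#2 t=1ms: ALLOW
  req#3 t=2ms: ALLOW
  req#4 t=3ms: ALLOW
  req#5 t=4ms: ALLOW
  req#6 t=4ms: DENY
  req#7 t=5ms: DENY
  req#8 t=6ms: DENY
  req#9 t=7ms: ALLOW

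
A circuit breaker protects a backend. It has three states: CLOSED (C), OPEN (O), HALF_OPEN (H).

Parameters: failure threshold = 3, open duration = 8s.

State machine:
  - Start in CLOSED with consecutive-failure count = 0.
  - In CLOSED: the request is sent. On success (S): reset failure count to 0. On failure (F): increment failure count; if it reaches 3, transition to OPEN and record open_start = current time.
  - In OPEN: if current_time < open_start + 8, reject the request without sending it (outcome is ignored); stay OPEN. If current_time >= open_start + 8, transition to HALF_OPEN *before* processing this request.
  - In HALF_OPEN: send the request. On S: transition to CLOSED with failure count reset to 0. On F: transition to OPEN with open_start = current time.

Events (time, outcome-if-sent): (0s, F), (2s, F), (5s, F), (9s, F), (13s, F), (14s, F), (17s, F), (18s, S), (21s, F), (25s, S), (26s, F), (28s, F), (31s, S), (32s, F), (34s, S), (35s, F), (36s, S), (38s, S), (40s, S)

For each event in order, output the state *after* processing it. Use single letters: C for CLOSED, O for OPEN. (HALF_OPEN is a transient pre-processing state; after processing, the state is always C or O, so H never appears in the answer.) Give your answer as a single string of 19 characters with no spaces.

Answer: CCOOOOOOOOOOCCCCCCC

Derivation:
State after each event:
  event#1 t=0s outcome=F: state=CLOSED
  event#2 t=2s outcome=F: state=CLOSED
  event#3 t=5s outcome=F: state=OPEN
  event#4 t=9s outcome=F: state=OPEN
  event#5 t=13s outcome=F: state=OPEN
  event#6 t=14s outcome=F: state=OPEN
  event#7 t=17s outcome=F: state=OPEN
  event#8 t=18s outcome=S: state=OPEN
  event#9 t=21s outcome=F: state=OPEN
  event#10 t=25s outcome=S: state=OPEN
  event#11 t=26s outcome=F: state=OPEN
  event#12 t=28s outcome=F: state=OPEN
  event#13 t=31s outcome=S: state=CLOSED
  event#14 t=32s outcome=F: state=CLOSED
  event#15 t=34s outcome=S: state=CLOSED
  event#16 t=35s outcome=F: state=CLOSED
  event#17 t=36s outcome=S: state=CLOSED
  event#18 t=38s outcome=S: state=CLOSED
  event#19 t=40s outcome=S: state=CLOSED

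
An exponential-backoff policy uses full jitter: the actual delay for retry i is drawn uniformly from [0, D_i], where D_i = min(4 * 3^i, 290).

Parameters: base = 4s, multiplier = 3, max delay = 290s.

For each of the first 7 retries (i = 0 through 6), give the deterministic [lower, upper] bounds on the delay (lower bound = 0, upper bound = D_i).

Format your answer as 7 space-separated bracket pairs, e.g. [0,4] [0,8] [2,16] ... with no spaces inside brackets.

Answer: [0,4] [0,12] [0,36] [0,108] [0,290] [0,290] [0,290]

Derivation:
Computing bounds per retry:
  i=0: D_i=min(4*3^0,290)=4, bounds=[0,4]
  i=1: D_i=min(4*3^1,290)=12, bounds=[0,12]
  i=2: D_i=min(4*3^2,290)=36, bounds=[0,36]
  i=3: D_i=min(4*3^3,290)=108, bounds=[0,108]
  i=4: D_i=min(4*3^4,290)=290, bounds=[0,290]
  i=5: D_i=min(4*3^5,290)=290, bounds=[0,290]
  i=6: D_i=min(4*3^6,290)=290, bounds=[0,290]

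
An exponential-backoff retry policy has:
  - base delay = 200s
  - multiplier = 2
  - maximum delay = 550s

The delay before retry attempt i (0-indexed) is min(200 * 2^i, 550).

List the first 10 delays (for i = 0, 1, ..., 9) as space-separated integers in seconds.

Answer: 200 400 550 550 550 550 550 550 550 550

Derivation:
Computing each delay:
  i=0: min(200*2^0, 550) = 200
  i=1: min(200*2^1, 550) = 400
  i=2: min(200*2^2, 550) = 550
  i=3: min(200*2^3, 550) = 550
  i=4: min(200*2^4, 550) = 550
  i=5: min(200*2^5, 550) = 550
  i=6: min(200*2^6, 550) = 550
  i=7: min(200*2^7, 550) = 550
  i=8: min(200*2^8, 550) = 550
  i=9: min(200*2^9, 550) = 550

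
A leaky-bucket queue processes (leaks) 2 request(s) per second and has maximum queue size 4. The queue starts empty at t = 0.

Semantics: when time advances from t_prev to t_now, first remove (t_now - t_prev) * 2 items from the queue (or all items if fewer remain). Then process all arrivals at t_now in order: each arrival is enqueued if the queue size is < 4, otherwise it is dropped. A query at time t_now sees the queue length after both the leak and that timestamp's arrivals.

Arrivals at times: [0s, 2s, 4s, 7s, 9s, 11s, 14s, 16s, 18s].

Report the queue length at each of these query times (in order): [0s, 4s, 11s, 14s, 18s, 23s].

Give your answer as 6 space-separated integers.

Answer: 1 1 1 1 1 0

Derivation:
Queue lengths at query times:
  query t=0s: backlog = 1
  query t=4s: backlog = 1
  query t=11s: backlog = 1
  query t=14s: backlog = 1
  query t=18s: backlog = 1
  query t=23s: backlog = 0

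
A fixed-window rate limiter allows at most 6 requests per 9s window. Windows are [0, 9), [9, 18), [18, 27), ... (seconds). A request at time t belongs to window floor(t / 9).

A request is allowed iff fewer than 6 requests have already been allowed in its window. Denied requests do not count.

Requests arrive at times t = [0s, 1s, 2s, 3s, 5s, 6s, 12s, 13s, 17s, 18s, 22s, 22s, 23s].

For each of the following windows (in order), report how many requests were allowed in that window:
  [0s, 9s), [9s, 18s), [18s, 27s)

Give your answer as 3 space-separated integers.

Answer: 6 3 4

Derivation:
Processing requests:
  req#1 t=0s (window 0): ALLOW
  req#2 t=1s (window 0): ALLOW
  req#3 t=2s (window 0): ALLOW
  req#4 t=3s (window 0): ALLOW
  req#5 t=5s (window 0): ALLOW
  req#6 t=6s (window 0): ALLOW
  req#7 t=12s (window 1): ALLOW
  req#8 t=13s (window 1): ALLOW
  req#9 t=17s (window 1): ALLOW
  req#10 t=18s (window 2): ALLOW
  req#11 t=22s (window 2): ALLOW
  req#12 t=22s (window 2): ALLOW
  req#13 t=23s (window 2): ALLOW

Allowed counts by window: 6 3 4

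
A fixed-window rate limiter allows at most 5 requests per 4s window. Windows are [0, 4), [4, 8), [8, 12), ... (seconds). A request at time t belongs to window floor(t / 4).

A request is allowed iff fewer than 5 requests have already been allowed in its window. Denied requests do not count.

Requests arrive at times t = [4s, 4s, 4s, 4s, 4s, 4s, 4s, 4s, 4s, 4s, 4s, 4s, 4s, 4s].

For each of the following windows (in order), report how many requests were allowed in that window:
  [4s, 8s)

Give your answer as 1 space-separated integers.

Processing requests:
  req#1 t=4s (window 1): ALLOW
  req#2 t=4s (window 1): ALLOW
  req#3 t=4s (window 1): ALLOW
  req#4 t=4s (window 1): ALLOW
  req#5 t=4s (window 1): ALLOW
  req#6 t=4s (window 1): DENY
  req#7 t=4s (window 1): DENY
  req#8 t=4s (window 1): DENY
  req#9 t=4s (window 1): DENY
  req#10 t=4s (window 1): DENY
  req#11 t=4s (window 1): DENY
  req#12 t=4s (window 1): DENY
  req#13 t=4s (window 1): DENY
  req#14 t=4s (window 1): DENY

Allowed counts by window: 5

Answer: 5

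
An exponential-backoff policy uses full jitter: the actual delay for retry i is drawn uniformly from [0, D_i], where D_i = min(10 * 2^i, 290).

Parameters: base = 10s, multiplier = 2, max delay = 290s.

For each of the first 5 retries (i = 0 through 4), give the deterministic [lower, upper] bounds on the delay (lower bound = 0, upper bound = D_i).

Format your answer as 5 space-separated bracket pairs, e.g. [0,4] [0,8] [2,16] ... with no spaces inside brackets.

Answer: [0,10] [0,20] [0,40] [0,80] [0,160]

Derivation:
Computing bounds per retry:
  i=0: D_i=min(10*2^0,290)=10, bounds=[0,10]
  i=1: D_i=min(10*2^1,290)=20, bounds=[0,20]
  i=2: D_i=min(10*2^2,290)=40, bounds=[0,40]
  i=3: D_i=min(10*2^3,290)=80, bounds=[0,80]
  i=4: D_i=min(10*2^4,290)=160, bounds=[0,160]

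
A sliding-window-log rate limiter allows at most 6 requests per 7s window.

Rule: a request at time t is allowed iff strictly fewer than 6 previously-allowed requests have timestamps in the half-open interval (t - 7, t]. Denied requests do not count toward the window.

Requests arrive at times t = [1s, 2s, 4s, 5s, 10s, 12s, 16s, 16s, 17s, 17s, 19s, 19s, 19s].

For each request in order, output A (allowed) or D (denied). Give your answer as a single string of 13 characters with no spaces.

Answer: AAAAAAAAAAAAD

Derivation:
Tracking allowed requests in the window:
  req#1 t=1s: ALLOW
  req#2 t=2s: ALLOW
  req#3 t=4s: ALLOW
  req#4 t=5s: ALLOW
  req#5 t=10s: ALLOW
  req#6 t=12s: ALLOW
  req#7 t=16s: ALLOW
  req#8 t=16s: ALLOW
  req#9 t=17s: ALLOW
  req#10 t=17s: ALLOW
  req#11 t=19s: ALLOW
  req#12 t=19s: ALLOW
  req#13 t=19s: DENY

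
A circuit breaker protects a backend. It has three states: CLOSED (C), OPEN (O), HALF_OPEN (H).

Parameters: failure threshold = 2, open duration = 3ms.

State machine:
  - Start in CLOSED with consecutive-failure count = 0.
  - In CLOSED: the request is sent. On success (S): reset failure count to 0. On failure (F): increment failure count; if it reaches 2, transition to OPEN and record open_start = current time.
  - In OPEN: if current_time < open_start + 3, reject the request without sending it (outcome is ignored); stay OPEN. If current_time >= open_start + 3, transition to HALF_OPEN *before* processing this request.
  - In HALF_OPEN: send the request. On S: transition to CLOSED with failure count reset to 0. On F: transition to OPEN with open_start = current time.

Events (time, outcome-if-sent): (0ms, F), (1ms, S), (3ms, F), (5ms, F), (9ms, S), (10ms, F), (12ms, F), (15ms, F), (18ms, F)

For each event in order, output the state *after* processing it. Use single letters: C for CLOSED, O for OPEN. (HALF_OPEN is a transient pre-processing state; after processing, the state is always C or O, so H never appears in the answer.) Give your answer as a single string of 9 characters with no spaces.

State after each event:
  event#1 t=0ms outcome=F: state=CLOSED
  event#2 t=1ms outcome=S: state=CLOSED
  event#3 t=3ms outcome=F: state=CLOSED
  event#4 t=5ms outcome=F: state=OPEN
  event#5 t=9ms outcome=S: state=CLOSED
  event#6 t=10ms outcome=F: state=CLOSED
  event#7 t=12ms outcome=F: state=OPEN
  event#8 t=15ms outcome=F: state=OPEN
  event#9 t=18ms outcome=F: state=OPEN

Answer: CCCOCCOOO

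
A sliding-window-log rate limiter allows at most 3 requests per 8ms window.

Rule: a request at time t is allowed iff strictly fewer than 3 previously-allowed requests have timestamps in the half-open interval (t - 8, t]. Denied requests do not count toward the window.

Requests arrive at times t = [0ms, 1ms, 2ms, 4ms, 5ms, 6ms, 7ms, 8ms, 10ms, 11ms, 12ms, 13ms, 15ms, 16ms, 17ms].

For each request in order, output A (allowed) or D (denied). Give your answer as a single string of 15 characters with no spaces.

Answer: AAADDDDAAADDDAD

Derivation:
Tracking allowed requests in the window:
  req#1 t=0ms: ALLOW
  req#2 t=1ms: ALLOW
  req#3 t=2ms: ALLOW
  req#4 t=4ms: DENY
  req#5 t=5ms: DENY
  req#6 t=6ms: DENY
  req#7 t=7ms: DENY
  req#8 t=8ms: ALLOW
  req#9 t=10ms: ALLOW
  req#10 t=11ms: ALLOW
  req#11 t=12ms: DENY
  req#12 t=13ms: DENY
  req#13 t=15ms: DENY
  req#14 t=16ms: ALLOW
  req#15 t=17ms: DENY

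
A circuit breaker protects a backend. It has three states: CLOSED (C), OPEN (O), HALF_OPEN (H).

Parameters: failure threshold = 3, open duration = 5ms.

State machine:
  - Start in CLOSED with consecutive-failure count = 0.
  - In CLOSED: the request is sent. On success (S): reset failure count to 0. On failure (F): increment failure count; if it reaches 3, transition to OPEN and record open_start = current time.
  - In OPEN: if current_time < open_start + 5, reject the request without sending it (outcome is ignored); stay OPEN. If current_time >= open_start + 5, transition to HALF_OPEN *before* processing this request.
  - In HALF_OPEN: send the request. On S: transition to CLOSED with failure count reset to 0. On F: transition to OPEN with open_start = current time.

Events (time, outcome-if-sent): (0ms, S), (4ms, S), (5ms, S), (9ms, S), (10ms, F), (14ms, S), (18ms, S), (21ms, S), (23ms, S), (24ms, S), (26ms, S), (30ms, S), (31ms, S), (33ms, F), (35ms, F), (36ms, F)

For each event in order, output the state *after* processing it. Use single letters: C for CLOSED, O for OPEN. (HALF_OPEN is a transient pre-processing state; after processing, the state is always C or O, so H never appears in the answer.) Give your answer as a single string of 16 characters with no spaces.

Answer: CCCCCCCCCCCCCCCO

Derivation:
State after each event:
  event#1 t=0ms outcome=S: state=CLOSED
  event#2 t=4ms outcome=S: state=CLOSED
  event#3 t=5ms outcome=S: state=CLOSED
  event#4 t=9ms outcome=S: state=CLOSED
  event#5 t=10ms outcome=F: state=CLOSED
  event#6 t=14ms outcome=S: state=CLOSED
  event#7 t=18ms outcome=S: state=CLOSED
  event#8 t=21ms outcome=S: state=CLOSED
  event#9 t=23ms outcome=S: state=CLOSED
  event#10 t=24ms outcome=S: state=CLOSED
  event#11 t=26ms outcome=S: state=CLOSED
  event#12 t=30ms outcome=S: state=CLOSED
  event#13 t=31ms outcome=S: state=CLOSED
  event#14 t=33ms outcome=F: state=CLOSED
  event#15 t=35ms outcome=F: state=CLOSED
  event#16 t=36ms outcome=F: state=OPEN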